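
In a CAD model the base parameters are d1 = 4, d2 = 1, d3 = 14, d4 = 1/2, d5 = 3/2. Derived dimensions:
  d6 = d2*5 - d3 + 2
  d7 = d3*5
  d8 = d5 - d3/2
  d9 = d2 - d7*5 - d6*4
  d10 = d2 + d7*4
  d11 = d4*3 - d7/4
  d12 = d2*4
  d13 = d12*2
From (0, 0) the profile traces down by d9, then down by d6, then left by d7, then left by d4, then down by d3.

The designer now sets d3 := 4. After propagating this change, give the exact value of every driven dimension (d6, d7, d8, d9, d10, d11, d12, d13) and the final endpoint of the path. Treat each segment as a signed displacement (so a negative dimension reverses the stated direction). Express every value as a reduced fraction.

d6 = 3
d7 = 20
d8 = -1/2
d9 = -111
d10 = 81
d11 = -7/2
d12 = 4
d13 = 8
endpoint = (-41/2, 104)

Apply edit: d3 := 4
  d6 = d2*5 - d3 + 2 = 3
  d7 = d3*5 = 20
  d8 = d5 - d3/2 = -1/2
  d9 = d2 - d7*5 - d6*4 = -111
  d10 = d2 + d7*4 = 81
  d11 = d4*3 - d7/4 = -7/2
  d12 = d2*4 = 4
  d13 = d12*2 = 8
Walk from origin (0, 0):
  seg 1: down by d9 = -111 → (0, 111)
  seg 2: down by d6 = 3 → (0, 108)
  seg 3: left by d7 = 20 → (-20, 108)
  seg 4: left by d4 = 1/2 → (-41/2, 108)
  seg 5: down by d3 = 4 → (-41/2, 104)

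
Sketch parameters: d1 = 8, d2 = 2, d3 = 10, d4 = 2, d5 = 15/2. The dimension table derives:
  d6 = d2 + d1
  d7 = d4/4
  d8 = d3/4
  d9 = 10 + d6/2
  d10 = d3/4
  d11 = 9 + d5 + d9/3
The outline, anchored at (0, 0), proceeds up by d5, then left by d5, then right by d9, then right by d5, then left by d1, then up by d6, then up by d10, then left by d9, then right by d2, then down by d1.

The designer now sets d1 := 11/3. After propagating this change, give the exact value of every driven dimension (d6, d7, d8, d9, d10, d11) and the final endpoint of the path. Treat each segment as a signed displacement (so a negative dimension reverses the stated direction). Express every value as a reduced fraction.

Apply edit: d1 := 11/3
  d6 = d2 + d1 = 17/3
  d7 = d4/4 = 1/2
  d8 = d3/4 = 5/2
  d9 = 10 + d6/2 = 77/6
  d10 = d3/4 = 5/2
  d11 = 9 + d5 + d9/3 = 187/9
Walk from origin (0, 0):
  seg 1: up by d5 = 15/2 → (0, 15/2)
  seg 2: left by d5 = 15/2 → (-15/2, 15/2)
  seg 3: right by d9 = 77/6 → (16/3, 15/2)
  seg 4: right by d5 = 15/2 → (77/6, 15/2)
  seg 5: left by d1 = 11/3 → (55/6, 15/2)
  seg 6: up by d6 = 17/3 → (55/6, 79/6)
  seg 7: up by d10 = 5/2 → (55/6, 47/3)
  seg 8: left by d9 = 77/6 → (-11/3, 47/3)
  seg 9: right by d2 = 2 → (-5/3, 47/3)
  seg 10: down by d1 = 11/3 → (-5/3, 12)

d6 = 17/3
d7 = 1/2
d8 = 5/2
d9 = 77/6
d10 = 5/2
d11 = 187/9
endpoint = (-5/3, 12)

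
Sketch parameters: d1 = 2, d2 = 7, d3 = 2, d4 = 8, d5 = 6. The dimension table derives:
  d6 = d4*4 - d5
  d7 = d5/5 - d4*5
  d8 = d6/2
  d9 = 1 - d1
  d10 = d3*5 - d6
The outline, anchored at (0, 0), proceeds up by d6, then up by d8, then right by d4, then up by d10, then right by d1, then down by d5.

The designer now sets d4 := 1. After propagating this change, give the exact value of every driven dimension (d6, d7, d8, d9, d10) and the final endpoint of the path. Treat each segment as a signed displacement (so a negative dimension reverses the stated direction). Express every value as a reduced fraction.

d6 = -2
d7 = -19/5
d8 = -1
d9 = -1
d10 = 12
endpoint = (3, 3)

Apply edit: d4 := 1
  d6 = d4*4 - d5 = -2
  d7 = d5/5 - d4*5 = -19/5
  d8 = d6/2 = -1
  d9 = 1 - d1 = -1
  d10 = d3*5 - d6 = 12
Walk from origin (0, 0):
  seg 1: up by d6 = -2 → (0, -2)
  seg 2: up by d8 = -1 → (0, -3)
  seg 3: right by d4 = 1 → (1, -3)
  seg 4: up by d10 = 12 → (1, 9)
  seg 5: right by d1 = 2 → (3, 9)
  seg 6: down by d5 = 6 → (3, 3)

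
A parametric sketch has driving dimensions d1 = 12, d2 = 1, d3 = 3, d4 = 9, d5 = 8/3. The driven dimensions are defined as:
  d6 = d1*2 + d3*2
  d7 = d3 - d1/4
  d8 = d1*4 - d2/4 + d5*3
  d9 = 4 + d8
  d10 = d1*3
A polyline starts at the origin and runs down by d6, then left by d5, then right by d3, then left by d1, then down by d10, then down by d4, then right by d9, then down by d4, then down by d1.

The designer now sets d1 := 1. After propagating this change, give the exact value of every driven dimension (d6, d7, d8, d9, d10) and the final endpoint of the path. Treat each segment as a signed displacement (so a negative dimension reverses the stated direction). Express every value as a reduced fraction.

Apply edit: d1 := 1
  d6 = d1*2 + d3*2 = 8
  d7 = d3 - d1/4 = 11/4
  d8 = d1*4 - d2/4 + d5*3 = 47/4
  d9 = 4 + d8 = 63/4
  d10 = d1*3 = 3
Walk from origin (0, 0):
  seg 1: down by d6 = 8 → (0, -8)
  seg 2: left by d5 = 8/3 → (-8/3, -8)
  seg 3: right by d3 = 3 → (1/3, -8)
  seg 4: left by d1 = 1 → (-2/3, -8)
  seg 5: down by d10 = 3 → (-2/3, -11)
  seg 6: down by d4 = 9 → (-2/3, -20)
  seg 7: right by d9 = 63/4 → (181/12, -20)
  seg 8: down by d4 = 9 → (181/12, -29)
  seg 9: down by d1 = 1 → (181/12, -30)

d6 = 8
d7 = 11/4
d8 = 47/4
d9 = 63/4
d10 = 3
endpoint = (181/12, -30)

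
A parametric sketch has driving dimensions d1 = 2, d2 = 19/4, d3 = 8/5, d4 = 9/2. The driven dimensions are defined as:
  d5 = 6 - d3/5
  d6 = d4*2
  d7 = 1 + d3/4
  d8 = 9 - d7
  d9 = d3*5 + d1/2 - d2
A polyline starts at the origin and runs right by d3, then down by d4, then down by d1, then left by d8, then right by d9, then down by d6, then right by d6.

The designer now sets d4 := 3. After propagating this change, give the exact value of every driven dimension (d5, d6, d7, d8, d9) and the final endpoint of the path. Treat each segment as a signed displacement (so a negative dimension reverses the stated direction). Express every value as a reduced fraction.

Apply edit: d4 := 3
  d5 = 6 - d3/5 = 142/25
  d6 = d4*2 = 6
  d7 = 1 + d3/4 = 7/5
  d8 = 9 - d7 = 38/5
  d9 = d3*5 + d1/2 - d2 = 17/4
Walk from origin (0, 0):
  seg 1: right by d3 = 8/5 → (8/5, 0)
  seg 2: down by d4 = 3 → (8/5, -3)
  seg 3: down by d1 = 2 → (8/5, -5)
  seg 4: left by d8 = 38/5 → (-6, -5)
  seg 5: right by d9 = 17/4 → (-7/4, -5)
  seg 6: down by d6 = 6 → (-7/4, -11)
  seg 7: right by d6 = 6 → (17/4, -11)

d5 = 142/25
d6 = 6
d7 = 7/5
d8 = 38/5
d9 = 17/4
endpoint = (17/4, -11)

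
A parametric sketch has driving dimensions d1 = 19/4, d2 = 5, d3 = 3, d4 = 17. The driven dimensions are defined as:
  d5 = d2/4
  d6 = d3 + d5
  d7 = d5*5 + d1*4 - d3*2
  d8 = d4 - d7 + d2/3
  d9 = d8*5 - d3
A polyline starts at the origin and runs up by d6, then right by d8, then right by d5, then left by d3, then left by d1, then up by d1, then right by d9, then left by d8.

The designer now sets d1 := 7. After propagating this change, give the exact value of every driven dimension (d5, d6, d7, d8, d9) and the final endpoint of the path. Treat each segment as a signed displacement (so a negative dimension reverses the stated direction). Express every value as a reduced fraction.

Apply edit: d1 := 7
  d5 = d2/4 = 5/4
  d6 = d3 + d5 = 17/4
  d7 = d5*5 + d1*4 - d3*2 = 113/4
  d8 = d4 - d7 + d2/3 = -115/12
  d9 = d8*5 - d3 = -611/12
Walk from origin (0, 0):
  seg 1: up by d6 = 17/4 → (0, 17/4)
  seg 2: right by d8 = -115/12 → (-115/12, 17/4)
  seg 3: right by d5 = 5/4 → (-25/3, 17/4)
  seg 4: left by d3 = 3 → (-34/3, 17/4)
  seg 5: left by d1 = 7 → (-55/3, 17/4)
  seg 6: up by d1 = 7 → (-55/3, 45/4)
  seg 7: right by d9 = -611/12 → (-277/4, 45/4)
  seg 8: left by d8 = -115/12 → (-179/3, 45/4)

d5 = 5/4
d6 = 17/4
d7 = 113/4
d8 = -115/12
d9 = -611/12
endpoint = (-179/3, 45/4)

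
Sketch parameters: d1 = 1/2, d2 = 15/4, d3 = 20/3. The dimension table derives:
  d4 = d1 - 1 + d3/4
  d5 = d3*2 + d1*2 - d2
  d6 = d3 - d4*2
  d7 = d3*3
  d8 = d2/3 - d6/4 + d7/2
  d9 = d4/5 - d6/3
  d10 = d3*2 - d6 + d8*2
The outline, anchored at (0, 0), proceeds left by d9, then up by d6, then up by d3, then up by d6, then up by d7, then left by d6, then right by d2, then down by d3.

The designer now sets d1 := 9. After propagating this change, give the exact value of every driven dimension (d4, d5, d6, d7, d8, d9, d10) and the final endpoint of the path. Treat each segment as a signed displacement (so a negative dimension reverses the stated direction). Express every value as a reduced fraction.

d4 = 29/3
d5 = 331/12
d6 = -38/3
d7 = 20
d8 = 173/12
d9 = 277/45
d10 = 329/6
endpoint = (1847/180, -16/3)

Apply edit: d1 := 9
  d4 = d1 - 1 + d3/4 = 29/3
  d5 = d3*2 + d1*2 - d2 = 331/12
  d6 = d3 - d4*2 = -38/3
  d7 = d3*3 = 20
  d8 = d2/3 - d6/4 + d7/2 = 173/12
  d9 = d4/5 - d6/3 = 277/45
  d10 = d3*2 - d6 + d8*2 = 329/6
Walk from origin (0, 0):
  seg 1: left by d9 = 277/45 → (-277/45, 0)
  seg 2: up by d6 = -38/3 → (-277/45, -38/3)
  seg 3: up by d3 = 20/3 → (-277/45, -6)
  seg 4: up by d6 = -38/3 → (-277/45, -56/3)
  seg 5: up by d7 = 20 → (-277/45, 4/3)
  seg 6: left by d6 = -38/3 → (293/45, 4/3)
  seg 7: right by d2 = 15/4 → (1847/180, 4/3)
  seg 8: down by d3 = 20/3 → (1847/180, -16/3)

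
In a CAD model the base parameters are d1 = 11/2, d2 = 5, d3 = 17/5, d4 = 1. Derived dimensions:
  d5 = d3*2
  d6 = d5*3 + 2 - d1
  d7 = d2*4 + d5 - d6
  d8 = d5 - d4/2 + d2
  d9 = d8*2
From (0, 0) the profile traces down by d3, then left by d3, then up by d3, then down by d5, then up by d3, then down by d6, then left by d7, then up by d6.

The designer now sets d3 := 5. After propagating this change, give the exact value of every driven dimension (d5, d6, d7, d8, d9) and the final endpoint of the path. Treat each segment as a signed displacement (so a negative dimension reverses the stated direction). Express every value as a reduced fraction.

Apply edit: d3 := 5
  d5 = d3*2 = 10
  d6 = d5*3 + 2 - d1 = 53/2
  d7 = d2*4 + d5 - d6 = 7/2
  d8 = d5 - d4/2 + d2 = 29/2
  d9 = d8*2 = 29
Walk from origin (0, 0):
  seg 1: down by d3 = 5 → (0, -5)
  seg 2: left by d3 = 5 → (-5, -5)
  seg 3: up by d3 = 5 → (-5, 0)
  seg 4: down by d5 = 10 → (-5, -10)
  seg 5: up by d3 = 5 → (-5, -5)
  seg 6: down by d6 = 53/2 → (-5, -63/2)
  seg 7: left by d7 = 7/2 → (-17/2, -63/2)
  seg 8: up by d6 = 53/2 → (-17/2, -5)

d5 = 10
d6 = 53/2
d7 = 7/2
d8 = 29/2
d9 = 29
endpoint = (-17/2, -5)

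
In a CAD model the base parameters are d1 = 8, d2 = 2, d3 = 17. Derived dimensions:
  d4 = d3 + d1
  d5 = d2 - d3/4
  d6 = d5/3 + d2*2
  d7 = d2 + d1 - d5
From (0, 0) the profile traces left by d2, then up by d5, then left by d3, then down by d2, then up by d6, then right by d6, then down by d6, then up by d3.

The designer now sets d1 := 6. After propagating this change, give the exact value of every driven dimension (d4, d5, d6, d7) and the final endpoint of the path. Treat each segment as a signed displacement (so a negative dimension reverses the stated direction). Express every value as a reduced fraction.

Apply edit: d1 := 6
  d4 = d3 + d1 = 23
  d5 = d2 - d3/4 = -9/4
  d6 = d5/3 + d2*2 = 13/4
  d7 = d2 + d1 - d5 = 41/4
Walk from origin (0, 0):
  seg 1: left by d2 = 2 → (-2, 0)
  seg 2: up by d5 = -9/4 → (-2, -9/4)
  seg 3: left by d3 = 17 → (-19, -9/4)
  seg 4: down by d2 = 2 → (-19, -17/4)
  seg 5: up by d6 = 13/4 → (-19, -1)
  seg 6: right by d6 = 13/4 → (-63/4, -1)
  seg 7: down by d6 = 13/4 → (-63/4, -17/4)
  seg 8: up by d3 = 17 → (-63/4, 51/4)

d4 = 23
d5 = -9/4
d6 = 13/4
d7 = 41/4
endpoint = (-63/4, 51/4)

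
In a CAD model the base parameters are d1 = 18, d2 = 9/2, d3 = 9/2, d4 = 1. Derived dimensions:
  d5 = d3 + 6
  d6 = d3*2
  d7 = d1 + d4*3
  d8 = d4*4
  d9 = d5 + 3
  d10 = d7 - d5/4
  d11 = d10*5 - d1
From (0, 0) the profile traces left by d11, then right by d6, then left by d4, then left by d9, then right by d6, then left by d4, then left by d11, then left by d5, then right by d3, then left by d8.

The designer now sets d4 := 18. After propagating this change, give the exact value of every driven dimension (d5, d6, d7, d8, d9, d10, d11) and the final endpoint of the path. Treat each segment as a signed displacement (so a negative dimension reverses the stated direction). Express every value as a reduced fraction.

Apply edit: d4 := 18
  d5 = d3 + 6 = 21/2
  d6 = d3*2 = 9
  d7 = d1 + d4*3 = 72
  d8 = d4*4 = 72
  d9 = d5 + 3 = 27/2
  d10 = d7 - d5/4 = 555/8
  d11 = d10*5 - d1 = 2631/8
Walk from origin (0, 0):
  seg 1: left by d11 = 2631/8 → (-2631/8, 0)
  seg 2: right by d6 = 9 → (-2559/8, 0)
  seg 3: left by d4 = 18 → (-2703/8, 0)
  seg 4: left by d9 = 27/2 → (-2811/8, 0)
  seg 5: right by d6 = 9 → (-2739/8, 0)
  seg 6: left by d4 = 18 → (-2883/8, 0)
  seg 7: left by d11 = 2631/8 → (-2757/4, 0)
  seg 8: left by d5 = 21/2 → (-2799/4, 0)
  seg 9: right by d3 = 9/2 → (-2781/4, 0)
  seg 10: left by d8 = 72 → (-3069/4, 0)

d5 = 21/2
d6 = 9
d7 = 72
d8 = 72
d9 = 27/2
d10 = 555/8
d11 = 2631/8
endpoint = (-3069/4, 0)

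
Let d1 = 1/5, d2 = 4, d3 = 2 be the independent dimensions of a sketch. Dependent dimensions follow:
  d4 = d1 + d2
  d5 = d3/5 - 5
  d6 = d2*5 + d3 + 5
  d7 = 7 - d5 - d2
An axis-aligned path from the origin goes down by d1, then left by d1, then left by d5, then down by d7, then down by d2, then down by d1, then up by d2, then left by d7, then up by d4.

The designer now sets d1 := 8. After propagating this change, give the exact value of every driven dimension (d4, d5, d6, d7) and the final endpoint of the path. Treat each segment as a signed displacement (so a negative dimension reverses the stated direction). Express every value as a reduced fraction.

Apply edit: d1 := 8
  d4 = d1 + d2 = 12
  d5 = d3/5 - 5 = -23/5
  d6 = d2*5 + d3 + 5 = 27
  d7 = 7 - d5 - d2 = 38/5
Walk from origin (0, 0):
  seg 1: down by d1 = 8 → (0, -8)
  seg 2: left by d1 = 8 → (-8, -8)
  seg 3: left by d5 = -23/5 → (-17/5, -8)
  seg 4: down by d7 = 38/5 → (-17/5, -78/5)
  seg 5: down by d2 = 4 → (-17/5, -98/5)
  seg 6: down by d1 = 8 → (-17/5, -138/5)
  seg 7: up by d2 = 4 → (-17/5, -118/5)
  seg 8: left by d7 = 38/5 → (-11, -118/5)
  seg 9: up by d4 = 12 → (-11, -58/5)

d4 = 12
d5 = -23/5
d6 = 27
d7 = 38/5
endpoint = (-11, -58/5)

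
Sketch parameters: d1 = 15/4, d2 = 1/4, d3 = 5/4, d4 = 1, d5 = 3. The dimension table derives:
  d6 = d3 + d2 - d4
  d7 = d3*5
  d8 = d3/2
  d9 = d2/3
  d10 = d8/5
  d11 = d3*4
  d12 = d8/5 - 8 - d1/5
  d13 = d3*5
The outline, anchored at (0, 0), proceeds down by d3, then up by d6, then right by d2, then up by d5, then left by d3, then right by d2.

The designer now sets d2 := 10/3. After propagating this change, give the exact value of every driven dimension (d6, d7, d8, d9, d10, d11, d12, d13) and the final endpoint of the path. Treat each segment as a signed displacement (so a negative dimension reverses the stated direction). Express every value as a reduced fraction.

d6 = 43/12
d7 = 25/4
d8 = 5/8
d9 = 10/9
d10 = 1/8
d11 = 5
d12 = -69/8
d13 = 25/4
endpoint = (65/12, 16/3)

Apply edit: d2 := 10/3
  d6 = d3 + d2 - d4 = 43/12
  d7 = d3*5 = 25/4
  d8 = d3/2 = 5/8
  d9 = d2/3 = 10/9
  d10 = d8/5 = 1/8
  d11 = d3*4 = 5
  d12 = d8/5 - 8 - d1/5 = -69/8
  d13 = d3*5 = 25/4
Walk from origin (0, 0):
  seg 1: down by d3 = 5/4 → (0, -5/4)
  seg 2: up by d6 = 43/12 → (0, 7/3)
  seg 3: right by d2 = 10/3 → (10/3, 7/3)
  seg 4: up by d5 = 3 → (10/3, 16/3)
  seg 5: left by d3 = 5/4 → (25/12, 16/3)
  seg 6: right by d2 = 10/3 → (65/12, 16/3)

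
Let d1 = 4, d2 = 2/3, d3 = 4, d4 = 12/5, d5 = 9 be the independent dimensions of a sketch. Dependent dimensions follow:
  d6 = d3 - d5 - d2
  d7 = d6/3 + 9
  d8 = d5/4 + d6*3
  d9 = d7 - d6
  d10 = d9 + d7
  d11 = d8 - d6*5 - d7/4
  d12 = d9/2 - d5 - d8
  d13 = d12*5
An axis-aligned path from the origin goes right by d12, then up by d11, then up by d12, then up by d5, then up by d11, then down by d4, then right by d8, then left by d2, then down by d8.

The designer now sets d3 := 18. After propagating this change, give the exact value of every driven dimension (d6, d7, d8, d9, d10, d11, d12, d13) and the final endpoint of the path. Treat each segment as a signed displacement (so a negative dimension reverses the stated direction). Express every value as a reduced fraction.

Apply edit: d3 := 18
  d6 = d3 - d5 - d2 = 25/3
  d7 = d6/3 + 9 = 106/9
  d8 = d5/4 + d6*3 = 109/4
  d9 = d7 - d6 = 31/9
  d10 = d9 + d7 = 137/9
  d11 = d8 - d6*5 - d7/4 = -625/36
  d12 = d9/2 - d5 - d8 = -1243/36
  d13 = d12*5 = -6215/36
Walk from origin (0, 0):
  seg 1: right by d12 = -1243/36 → (-1243/36, 0)
  seg 2: up by d11 = -625/36 → (-1243/36, -625/36)
  seg 3: up by d12 = -1243/36 → (-1243/36, -467/9)
  seg 4: up by d5 = 9 → (-1243/36, -386/9)
  seg 5: up by d11 = -625/36 → (-1243/36, -241/4)
  seg 6: down by d4 = 12/5 → (-1243/36, -1253/20)
  seg 7: right by d8 = 109/4 → (-131/18, -1253/20)
  seg 8: left by d2 = 2/3 → (-143/18, -1253/20)
  seg 9: down by d8 = 109/4 → (-143/18, -899/10)

d6 = 25/3
d7 = 106/9
d8 = 109/4
d9 = 31/9
d10 = 137/9
d11 = -625/36
d12 = -1243/36
d13 = -6215/36
endpoint = (-143/18, -899/10)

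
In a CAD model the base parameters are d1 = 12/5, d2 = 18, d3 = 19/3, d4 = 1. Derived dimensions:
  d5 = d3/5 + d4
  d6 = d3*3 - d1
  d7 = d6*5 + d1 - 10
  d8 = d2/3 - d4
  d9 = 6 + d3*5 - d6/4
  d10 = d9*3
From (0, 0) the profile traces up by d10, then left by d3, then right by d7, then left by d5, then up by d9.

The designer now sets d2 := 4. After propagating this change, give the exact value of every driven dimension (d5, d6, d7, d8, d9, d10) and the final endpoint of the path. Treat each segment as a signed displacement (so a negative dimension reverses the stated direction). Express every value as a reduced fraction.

d5 = 34/15
d6 = 83/5
d7 = 377/5
d8 = 1/3
d9 = 2011/60
d10 = 2011/20
endpoint = (334/5, 2011/15)

Apply edit: d2 := 4
  d5 = d3/5 + d4 = 34/15
  d6 = d3*3 - d1 = 83/5
  d7 = d6*5 + d1 - 10 = 377/5
  d8 = d2/3 - d4 = 1/3
  d9 = 6 + d3*5 - d6/4 = 2011/60
  d10 = d9*3 = 2011/20
Walk from origin (0, 0):
  seg 1: up by d10 = 2011/20 → (0, 2011/20)
  seg 2: left by d3 = 19/3 → (-19/3, 2011/20)
  seg 3: right by d7 = 377/5 → (1036/15, 2011/20)
  seg 4: left by d5 = 34/15 → (334/5, 2011/20)
  seg 5: up by d9 = 2011/60 → (334/5, 2011/15)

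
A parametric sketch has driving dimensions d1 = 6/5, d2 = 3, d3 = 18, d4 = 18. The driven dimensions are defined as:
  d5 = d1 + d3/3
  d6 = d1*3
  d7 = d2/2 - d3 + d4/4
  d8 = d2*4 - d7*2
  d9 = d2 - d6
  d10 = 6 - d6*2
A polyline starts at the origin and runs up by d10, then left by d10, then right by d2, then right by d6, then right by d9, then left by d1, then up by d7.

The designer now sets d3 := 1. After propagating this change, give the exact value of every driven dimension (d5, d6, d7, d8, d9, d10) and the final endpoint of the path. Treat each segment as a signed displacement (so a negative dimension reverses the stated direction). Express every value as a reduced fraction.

d5 = 23/15
d6 = 18/5
d7 = 5
d8 = 2
d9 = -3/5
d10 = -6/5
endpoint = (6, 19/5)

Apply edit: d3 := 1
  d5 = d1 + d3/3 = 23/15
  d6 = d1*3 = 18/5
  d7 = d2/2 - d3 + d4/4 = 5
  d8 = d2*4 - d7*2 = 2
  d9 = d2 - d6 = -3/5
  d10 = 6 - d6*2 = -6/5
Walk from origin (0, 0):
  seg 1: up by d10 = -6/5 → (0, -6/5)
  seg 2: left by d10 = -6/5 → (6/5, -6/5)
  seg 3: right by d2 = 3 → (21/5, -6/5)
  seg 4: right by d6 = 18/5 → (39/5, -6/5)
  seg 5: right by d9 = -3/5 → (36/5, -6/5)
  seg 6: left by d1 = 6/5 → (6, -6/5)
  seg 7: up by d7 = 5 → (6, 19/5)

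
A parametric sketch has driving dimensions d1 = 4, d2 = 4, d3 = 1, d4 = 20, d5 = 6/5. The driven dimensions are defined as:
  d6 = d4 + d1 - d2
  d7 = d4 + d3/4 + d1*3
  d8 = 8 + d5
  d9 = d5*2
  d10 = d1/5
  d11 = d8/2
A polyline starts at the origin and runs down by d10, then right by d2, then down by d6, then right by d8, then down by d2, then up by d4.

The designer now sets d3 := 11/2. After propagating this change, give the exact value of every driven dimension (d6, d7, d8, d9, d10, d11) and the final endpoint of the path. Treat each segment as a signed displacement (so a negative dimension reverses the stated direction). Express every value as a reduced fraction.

d6 = 20
d7 = 267/8
d8 = 46/5
d9 = 12/5
d10 = 4/5
d11 = 23/5
endpoint = (66/5, -24/5)

Apply edit: d3 := 11/2
  d6 = d4 + d1 - d2 = 20
  d7 = d4 + d3/4 + d1*3 = 267/8
  d8 = 8 + d5 = 46/5
  d9 = d5*2 = 12/5
  d10 = d1/5 = 4/5
  d11 = d8/2 = 23/5
Walk from origin (0, 0):
  seg 1: down by d10 = 4/5 → (0, -4/5)
  seg 2: right by d2 = 4 → (4, -4/5)
  seg 3: down by d6 = 20 → (4, -104/5)
  seg 4: right by d8 = 46/5 → (66/5, -104/5)
  seg 5: down by d2 = 4 → (66/5, -124/5)
  seg 6: up by d4 = 20 → (66/5, -24/5)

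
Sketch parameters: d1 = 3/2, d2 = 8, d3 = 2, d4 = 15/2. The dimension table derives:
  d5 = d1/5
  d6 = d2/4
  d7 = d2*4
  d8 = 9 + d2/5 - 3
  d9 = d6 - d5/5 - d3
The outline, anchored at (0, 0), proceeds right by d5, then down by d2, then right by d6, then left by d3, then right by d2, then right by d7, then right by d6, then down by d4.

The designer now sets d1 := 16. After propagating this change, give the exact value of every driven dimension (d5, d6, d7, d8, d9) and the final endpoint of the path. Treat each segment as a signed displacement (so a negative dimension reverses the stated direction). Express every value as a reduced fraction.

d5 = 16/5
d6 = 2
d7 = 32
d8 = 38/5
d9 = -16/25
endpoint = (226/5, -31/2)

Apply edit: d1 := 16
  d5 = d1/5 = 16/5
  d6 = d2/4 = 2
  d7 = d2*4 = 32
  d8 = 9 + d2/5 - 3 = 38/5
  d9 = d6 - d5/5 - d3 = -16/25
Walk from origin (0, 0):
  seg 1: right by d5 = 16/5 → (16/5, 0)
  seg 2: down by d2 = 8 → (16/5, -8)
  seg 3: right by d6 = 2 → (26/5, -8)
  seg 4: left by d3 = 2 → (16/5, -8)
  seg 5: right by d2 = 8 → (56/5, -8)
  seg 6: right by d7 = 32 → (216/5, -8)
  seg 7: right by d6 = 2 → (226/5, -8)
  seg 8: down by d4 = 15/2 → (226/5, -31/2)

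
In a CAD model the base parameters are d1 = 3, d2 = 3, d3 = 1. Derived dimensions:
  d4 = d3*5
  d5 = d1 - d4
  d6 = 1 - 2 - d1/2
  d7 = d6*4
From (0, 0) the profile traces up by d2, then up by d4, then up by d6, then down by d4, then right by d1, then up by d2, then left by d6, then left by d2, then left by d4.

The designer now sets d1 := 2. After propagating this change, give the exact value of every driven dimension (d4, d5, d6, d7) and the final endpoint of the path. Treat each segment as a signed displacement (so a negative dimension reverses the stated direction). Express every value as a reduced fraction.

Apply edit: d1 := 2
  d4 = d3*5 = 5
  d5 = d1 - d4 = -3
  d6 = 1 - 2 - d1/2 = -2
  d7 = d6*4 = -8
Walk from origin (0, 0):
  seg 1: up by d2 = 3 → (0, 3)
  seg 2: up by d4 = 5 → (0, 8)
  seg 3: up by d6 = -2 → (0, 6)
  seg 4: down by d4 = 5 → (0, 1)
  seg 5: right by d1 = 2 → (2, 1)
  seg 6: up by d2 = 3 → (2, 4)
  seg 7: left by d6 = -2 → (4, 4)
  seg 8: left by d2 = 3 → (1, 4)
  seg 9: left by d4 = 5 → (-4, 4)

d4 = 5
d5 = -3
d6 = -2
d7 = -8
endpoint = (-4, 4)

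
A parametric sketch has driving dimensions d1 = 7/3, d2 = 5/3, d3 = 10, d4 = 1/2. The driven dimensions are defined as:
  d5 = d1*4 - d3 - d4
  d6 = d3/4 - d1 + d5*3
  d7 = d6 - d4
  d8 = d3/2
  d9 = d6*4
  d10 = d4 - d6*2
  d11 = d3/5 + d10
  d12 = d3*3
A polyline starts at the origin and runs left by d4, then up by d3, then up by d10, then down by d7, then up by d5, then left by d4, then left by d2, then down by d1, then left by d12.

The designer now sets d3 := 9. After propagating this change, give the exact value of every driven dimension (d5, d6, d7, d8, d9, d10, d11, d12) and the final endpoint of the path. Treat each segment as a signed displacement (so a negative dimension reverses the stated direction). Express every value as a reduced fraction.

d5 = -1/6
d6 = -7/12
d7 = -13/12
d8 = 9/2
d9 = -7/3
d10 = 5/3
d11 = 52/15
d12 = 27
endpoint = (-89/3, 37/4)

Apply edit: d3 := 9
  d5 = d1*4 - d3 - d4 = -1/6
  d6 = d3/4 - d1 + d5*3 = -7/12
  d7 = d6 - d4 = -13/12
  d8 = d3/2 = 9/2
  d9 = d6*4 = -7/3
  d10 = d4 - d6*2 = 5/3
  d11 = d3/5 + d10 = 52/15
  d12 = d3*3 = 27
Walk from origin (0, 0):
  seg 1: left by d4 = 1/2 → (-1/2, 0)
  seg 2: up by d3 = 9 → (-1/2, 9)
  seg 3: up by d10 = 5/3 → (-1/2, 32/3)
  seg 4: down by d7 = -13/12 → (-1/2, 47/4)
  seg 5: up by d5 = -1/6 → (-1/2, 139/12)
  seg 6: left by d4 = 1/2 → (-1, 139/12)
  seg 7: left by d2 = 5/3 → (-8/3, 139/12)
  seg 8: down by d1 = 7/3 → (-8/3, 37/4)
  seg 9: left by d12 = 27 → (-89/3, 37/4)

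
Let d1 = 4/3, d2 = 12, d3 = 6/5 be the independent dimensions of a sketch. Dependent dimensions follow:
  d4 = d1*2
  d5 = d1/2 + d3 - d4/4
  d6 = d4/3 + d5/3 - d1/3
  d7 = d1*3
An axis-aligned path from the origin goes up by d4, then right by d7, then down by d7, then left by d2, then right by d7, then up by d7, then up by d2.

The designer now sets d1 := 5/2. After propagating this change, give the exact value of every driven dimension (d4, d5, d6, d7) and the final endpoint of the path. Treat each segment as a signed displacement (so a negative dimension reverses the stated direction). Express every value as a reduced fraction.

d4 = 5
d5 = 6/5
d6 = 37/30
d7 = 15/2
endpoint = (3, 17)

Apply edit: d1 := 5/2
  d4 = d1*2 = 5
  d5 = d1/2 + d3 - d4/4 = 6/5
  d6 = d4/3 + d5/3 - d1/3 = 37/30
  d7 = d1*3 = 15/2
Walk from origin (0, 0):
  seg 1: up by d4 = 5 → (0, 5)
  seg 2: right by d7 = 15/2 → (15/2, 5)
  seg 3: down by d7 = 15/2 → (15/2, -5/2)
  seg 4: left by d2 = 12 → (-9/2, -5/2)
  seg 5: right by d7 = 15/2 → (3, -5/2)
  seg 6: up by d7 = 15/2 → (3, 5)
  seg 7: up by d2 = 12 → (3, 17)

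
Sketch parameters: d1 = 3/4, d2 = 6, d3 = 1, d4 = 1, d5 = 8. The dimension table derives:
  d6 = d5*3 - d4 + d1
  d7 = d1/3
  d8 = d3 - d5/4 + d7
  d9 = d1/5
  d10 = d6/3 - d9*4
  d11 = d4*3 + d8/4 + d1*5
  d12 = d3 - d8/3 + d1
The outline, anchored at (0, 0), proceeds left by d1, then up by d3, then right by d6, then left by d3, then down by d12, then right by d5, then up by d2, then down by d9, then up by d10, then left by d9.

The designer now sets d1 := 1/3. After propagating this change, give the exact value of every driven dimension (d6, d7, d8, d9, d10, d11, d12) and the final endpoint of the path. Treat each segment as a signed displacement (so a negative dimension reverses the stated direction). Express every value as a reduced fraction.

d6 = 70/3
d7 = 1/9
d8 = -8/9
d9 = 1/15
d10 = 338/45
d11 = 40/9
d12 = 44/27
endpoint = (449/15, 346/27)

Apply edit: d1 := 1/3
  d6 = d5*3 - d4 + d1 = 70/3
  d7 = d1/3 = 1/9
  d8 = d3 - d5/4 + d7 = -8/9
  d9 = d1/5 = 1/15
  d10 = d6/3 - d9*4 = 338/45
  d11 = d4*3 + d8/4 + d1*5 = 40/9
  d12 = d3 - d8/3 + d1 = 44/27
Walk from origin (0, 0):
  seg 1: left by d1 = 1/3 → (-1/3, 0)
  seg 2: up by d3 = 1 → (-1/3, 1)
  seg 3: right by d6 = 70/3 → (23, 1)
  seg 4: left by d3 = 1 → (22, 1)
  seg 5: down by d12 = 44/27 → (22, -17/27)
  seg 6: right by d5 = 8 → (30, -17/27)
  seg 7: up by d2 = 6 → (30, 145/27)
  seg 8: down by d9 = 1/15 → (30, 716/135)
  seg 9: up by d10 = 338/45 → (30, 346/27)
  seg 10: left by d9 = 1/15 → (449/15, 346/27)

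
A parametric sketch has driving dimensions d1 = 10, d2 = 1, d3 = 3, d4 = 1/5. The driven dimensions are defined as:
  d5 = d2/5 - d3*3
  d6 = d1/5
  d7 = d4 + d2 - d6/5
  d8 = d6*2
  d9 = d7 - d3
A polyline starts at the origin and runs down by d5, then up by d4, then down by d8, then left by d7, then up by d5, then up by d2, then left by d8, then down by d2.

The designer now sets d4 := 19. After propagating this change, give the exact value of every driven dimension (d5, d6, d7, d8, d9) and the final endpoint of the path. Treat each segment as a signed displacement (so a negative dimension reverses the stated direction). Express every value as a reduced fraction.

d5 = -44/5
d6 = 2
d7 = 98/5
d8 = 4
d9 = 83/5
endpoint = (-118/5, 15)

Apply edit: d4 := 19
  d5 = d2/5 - d3*3 = -44/5
  d6 = d1/5 = 2
  d7 = d4 + d2 - d6/5 = 98/5
  d8 = d6*2 = 4
  d9 = d7 - d3 = 83/5
Walk from origin (0, 0):
  seg 1: down by d5 = -44/5 → (0, 44/5)
  seg 2: up by d4 = 19 → (0, 139/5)
  seg 3: down by d8 = 4 → (0, 119/5)
  seg 4: left by d7 = 98/5 → (-98/5, 119/5)
  seg 5: up by d5 = -44/5 → (-98/5, 15)
  seg 6: up by d2 = 1 → (-98/5, 16)
  seg 7: left by d8 = 4 → (-118/5, 16)
  seg 8: down by d2 = 1 → (-118/5, 15)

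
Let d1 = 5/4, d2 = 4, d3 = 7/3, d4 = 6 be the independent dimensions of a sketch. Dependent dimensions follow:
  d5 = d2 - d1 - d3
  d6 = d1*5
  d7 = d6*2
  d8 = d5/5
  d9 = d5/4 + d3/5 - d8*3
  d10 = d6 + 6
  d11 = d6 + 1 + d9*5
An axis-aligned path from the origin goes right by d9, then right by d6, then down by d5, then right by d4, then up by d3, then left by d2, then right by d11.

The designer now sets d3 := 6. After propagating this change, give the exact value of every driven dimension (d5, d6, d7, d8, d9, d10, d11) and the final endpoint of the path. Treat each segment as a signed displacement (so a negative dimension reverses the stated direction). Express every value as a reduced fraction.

Apply edit: d3 := 6
  d5 = d2 - d1 - d3 = -13/4
  d6 = d1*5 = 25/4
  d7 = d6*2 = 25/2
  d8 = d5/5 = -13/20
  d9 = d5/4 + d3/5 - d8*3 = 187/80
  d10 = d6 + 6 = 49/4
  d11 = d6 + 1 + d9*5 = 303/16
Walk from origin (0, 0):
  seg 1: right by d9 = 187/80 → (187/80, 0)
  seg 2: right by d6 = 25/4 → (687/80, 0)
  seg 3: down by d5 = -13/4 → (687/80, 13/4)
  seg 4: right by d4 = 6 → (1167/80, 13/4)
  seg 5: up by d3 = 6 → (1167/80, 37/4)
  seg 6: left by d2 = 4 → (847/80, 37/4)
  seg 7: right by d11 = 303/16 → (1181/40, 37/4)

d5 = -13/4
d6 = 25/4
d7 = 25/2
d8 = -13/20
d9 = 187/80
d10 = 49/4
d11 = 303/16
endpoint = (1181/40, 37/4)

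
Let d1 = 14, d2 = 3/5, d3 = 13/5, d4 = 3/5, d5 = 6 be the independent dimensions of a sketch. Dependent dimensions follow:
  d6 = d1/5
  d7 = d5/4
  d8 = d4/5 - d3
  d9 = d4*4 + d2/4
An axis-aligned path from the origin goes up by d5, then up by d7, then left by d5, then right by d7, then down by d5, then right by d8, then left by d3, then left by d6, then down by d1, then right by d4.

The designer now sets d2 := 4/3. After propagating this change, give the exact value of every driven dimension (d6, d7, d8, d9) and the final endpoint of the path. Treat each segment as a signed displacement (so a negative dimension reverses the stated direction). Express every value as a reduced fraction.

Apply edit: d2 := 4/3
  d6 = d1/5 = 14/5
  d7 = d5/4 = 3/2
  d8 = d4/5 - d3 = -62/25
  d9 = d4*4 + d2/4 = 41/15
Walk from origin (0, 0):
  seg 1: up by d5 = 6 → (0, 6)
  seg 2: up by d7 = 3/2 → (0, 15/2)
  seg 3: left by d5 = 6 → (-6, 15/2)
  seg 4: right by d7 = 3/2 → (-9/2, 15/2)
  seg 5: down by d5 = 6 → (-9/2, 3/2)
  seg 6: right by d8 = -62/25 → (-349/50, 3/2)
  seg 7: left by d3 = 13/5 → (-479/50, 3/2)
  seg 8: left by d6 = 14/5 → (-619/50, 3/2)
  seg 9: down by d1 = 14 → (-619/50, -25/2)
  seg 10: right by d4 = 3/5 → (-589/50, -25/2)

d6 = 14/5
d7 = 3/2
d8 = -62/25
d9 = 41/15
endpoint = (-589/50, -25/2)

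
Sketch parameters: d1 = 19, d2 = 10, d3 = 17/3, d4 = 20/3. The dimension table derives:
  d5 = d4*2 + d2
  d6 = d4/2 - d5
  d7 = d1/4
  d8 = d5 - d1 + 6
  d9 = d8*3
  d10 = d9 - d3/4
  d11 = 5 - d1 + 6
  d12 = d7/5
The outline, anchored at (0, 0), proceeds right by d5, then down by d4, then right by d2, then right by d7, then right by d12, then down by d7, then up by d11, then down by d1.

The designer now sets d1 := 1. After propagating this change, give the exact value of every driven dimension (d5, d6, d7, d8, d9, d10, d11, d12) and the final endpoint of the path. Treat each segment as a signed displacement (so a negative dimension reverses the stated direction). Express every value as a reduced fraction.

d5 = 70/3
d6 = -20
d7 = 1/4
d8 = 85/3
d9 = 85
d10 = 1003/12
d11 = 10
d12 = 1/20
endpoint = (1009/30, 25/12)

Apply edit: d1 := 1
  d5 = d4*2 + d2 = 70/3
  d6 = d4/2 - d5 = -20
  d7 = d1/4 = 1/4
  d8 = d5 - d1 + 6 = 85/3
  d9 = d8*3 = 85
  d10 = d9 - d3/4 = 1003/12
  d11 = 5 - d1 + 6 = 10
  d12 = d7/5 = 1/20
Walk from origin (0, 0):
  seg 1: right by d5 = 70/3 → (70/3, 0)
  seg 2: down by d4 = 20/3 → (70/3, -20/3)
  seg 3: right by d2 = 10 → (100/3, -20/3)
  seg 4: right by d7 = 1/4 → (403/12, -20/3)
  seg 5: right by d12 = 1/20 → (1009/30, -20/3)
  seg 6: down by d7 = 1/4 → (1009/30, -83/12)
  seg 7: up by d11 = 10 → (1009/30, 37/12)
  seg 8: down by d1 = 1 → (1009/30, 25/12)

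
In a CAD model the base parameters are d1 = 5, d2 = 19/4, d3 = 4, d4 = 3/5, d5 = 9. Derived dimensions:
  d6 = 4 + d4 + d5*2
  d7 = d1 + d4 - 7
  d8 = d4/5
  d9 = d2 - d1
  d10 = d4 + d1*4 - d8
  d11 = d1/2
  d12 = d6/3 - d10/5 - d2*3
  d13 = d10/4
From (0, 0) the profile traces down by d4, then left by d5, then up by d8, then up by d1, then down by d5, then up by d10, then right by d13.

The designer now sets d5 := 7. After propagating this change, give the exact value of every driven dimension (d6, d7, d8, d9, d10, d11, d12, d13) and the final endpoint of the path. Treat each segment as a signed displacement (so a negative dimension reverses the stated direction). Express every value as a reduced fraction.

Apply edit: d5 := 7
  d6 = 4 + d4 + d5*2 = 93/5
  d7 = d1 + d4 - 7 = -7/5
  d8 = d4/5 = 3/25
  d9 = d2 - d1 = -1/4
  d10 = d4 + d1*4 - d8 = 512/25
  d11 = d1/2 = 5/2
  d12 = d6/3 - d10/5 - d2*3 = -6073/500
  d13 = d10/4 = 128/25
Walk from origin (0, 0):
  seg 1: down by d4 = 3/5 → (0, -3/5)
  seg 2: left by d5 = 7 → (-7, -3/5)
  seg 3: up by d8 = 3/25 → (-7, -12/25)
  seg 4: up by d1 = 5 → (-7, 113/25)
  seg 5: down by d5 = 7 → (-7, -62/25)
  seg 6: up by d10 = 512/25 → (-7, 18)
  seg 7: right by d13 = 128/25 → (-47/25, 18)

d6 = 93/5
d7 = -7/5
d8 = 3/25
d9 = -1/4
d10 = 512/25
d11 = 5/2
d12 = -6073/500
d13 = 128/25
endpoint = (-47/25, 18)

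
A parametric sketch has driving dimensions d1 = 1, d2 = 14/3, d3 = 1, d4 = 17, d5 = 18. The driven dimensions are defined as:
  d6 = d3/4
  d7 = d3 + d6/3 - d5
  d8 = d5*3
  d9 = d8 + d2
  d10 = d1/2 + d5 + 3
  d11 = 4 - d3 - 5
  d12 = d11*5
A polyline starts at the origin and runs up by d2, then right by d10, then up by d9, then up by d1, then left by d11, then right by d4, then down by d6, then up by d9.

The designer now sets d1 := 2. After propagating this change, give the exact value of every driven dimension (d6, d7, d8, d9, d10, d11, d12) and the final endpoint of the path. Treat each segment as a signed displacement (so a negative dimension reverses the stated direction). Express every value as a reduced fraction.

d6 = 1/4
d7 = -203/12
d8 = 54
d9 = 176/3
d10 = 22
d11 = -2
d12 = -10
endpoint = (41, 495/4)

Apply edit: d1 := 2
  d6 = d3/4 = 1/4
  d7 = d3 + d6/3 - d5 = -203/12
  d8 = d5*3 = 54
  d9 = d8 + d2 = 176/3
  d10 = d1/2 + d5 + 3 = 22
  d11 = 4 - d3 - 5 = -2
  d12 = d11*5 = -10
Walk from origin (0, 0):
  seg 1: up by d2 = 14/3 → (0, 14/3)
  seg 2: right by d10 = 22 → (22, 14/3)
  seg 3: up by d9 = 176/3 → (22, 190/3)
  seg 4: up by d1 = 2 → (22, 196/3)
  seg 5: left by d11 = -2 → (24, 196/3)
  seg 6: right by d4 = 17 → (41, 196/3)
  seg 7: down by d6 = 1/4 → (41, 781/12)
  seg 8: up by d9 = 176/3 → (41, 495/4)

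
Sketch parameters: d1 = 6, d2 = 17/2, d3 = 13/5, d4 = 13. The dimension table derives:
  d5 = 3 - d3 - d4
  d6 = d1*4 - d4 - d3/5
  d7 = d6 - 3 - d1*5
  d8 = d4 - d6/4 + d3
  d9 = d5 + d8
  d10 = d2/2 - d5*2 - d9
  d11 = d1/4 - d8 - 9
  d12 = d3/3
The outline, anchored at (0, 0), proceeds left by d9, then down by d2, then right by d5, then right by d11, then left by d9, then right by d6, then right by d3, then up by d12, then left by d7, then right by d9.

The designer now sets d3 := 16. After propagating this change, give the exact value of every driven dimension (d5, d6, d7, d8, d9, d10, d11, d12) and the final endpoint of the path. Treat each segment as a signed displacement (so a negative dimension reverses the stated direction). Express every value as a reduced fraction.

Apply edit: d3 := 16
  d5 = 3 - d3 - d4 = -26
  d6 = d1*4 - d4 - d3/5 = 39/5
  d7 = d6 - 3 - d1*5 = -126/5
  d8 = d4 - d6/4 + d3 = 541/20
  d9 = d5 + d8 = 21/20
  d10 = d2/2 - d5*2 - d9 = 276/5
  d11 = d1/4 - d8 - 9 = -691/20
  d12 = d3/3 = 16/3
Walk from origin (0, 0):
  seg 1: left by d9 = 21/20 → (-21/20, 0)
  seg 2: down by d2 = 17/2 → (-21/20, -17/2)
  seg 3: right by d5 = -26 → (-541/20, -17/2)
  seg 4: right by d11 = -691/20 → (-308/5, -17/2)
  seg 5: left by d9 = 21/20 → (-1253/20, -17/2)
  seg 6: right by d6 = 39/5 → (-1097/20, -17/2)
  seg 7: right by d3 = 16 → (-777/20, -17/2)
  seg 8: up by d12 = 16/3 → (-777/20, -19/6)
  seg 9: left by d7 = -126/5 → (-273/20, -19/6)
  seg 10: right by d9 = 21/20 → (-63/5, -19/6)

d5 = -26
d6 = 39/5
d7 = -126/5
d8 = 541/20
d9 = 21/20
d10 = 276/5
d11 = -691/20
d12 = 16/3
endpoint = (-63/5, -19/6)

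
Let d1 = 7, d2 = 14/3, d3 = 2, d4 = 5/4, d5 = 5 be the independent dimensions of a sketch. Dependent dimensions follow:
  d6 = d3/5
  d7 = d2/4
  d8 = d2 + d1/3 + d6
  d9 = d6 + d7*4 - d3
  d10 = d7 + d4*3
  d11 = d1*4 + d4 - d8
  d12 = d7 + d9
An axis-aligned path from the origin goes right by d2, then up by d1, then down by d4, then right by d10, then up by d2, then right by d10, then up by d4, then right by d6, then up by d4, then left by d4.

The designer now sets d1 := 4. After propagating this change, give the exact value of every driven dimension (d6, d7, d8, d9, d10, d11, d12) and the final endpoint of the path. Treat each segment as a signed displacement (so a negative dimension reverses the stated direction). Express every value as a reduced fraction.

d6 = 2/5
d7 = 7/6
d8 = 32/5
d9 = 46/15
d10 = 59/12
d11 = 217/20
d12 = 127/30
endpoint = (273/20, 119/12)

Apply edit: d1 := 4
  d6 = d3/5 = 2/5
  d7 = d2/4 = 7/6
  d8 = d2 + d1/3 + d6 = 32/5
  d9 = d6 + d7*4 - d3 = 46/15
  d10 = d7 + d4*3 = 59/12
  d11 = d1*4 + d4 - d8 = 217/20
  d12 = d7 + d9 = 127/30
Walk from origin (0, 0):
  seg 1: right by d2 = 14/3 → (14/3, 0)
  seg 2: up by d1 = 4 → (14/3, 4)
  seg 3: down by d4 = 5/4 → (14/3, 11/4)
  seg 4: right by d10 = 59/12 → (115/12, 11/4)
  seg 5: up by d2 = 14/3 → (115/12, 89/12)
  seg 6: right by d10 = 59/12 → (29/2, 89/12)
  seg 7: up by d4 = 5/4 → (29/2, 26/3)
  seg 8: right by d6 = 2/5 → (149/10, 26/3)
  seg 9: up by d4 = 5/4 → (149/10, 119/12)
  seg 10: left by d4 = 5/4 → (273/20, 119/12)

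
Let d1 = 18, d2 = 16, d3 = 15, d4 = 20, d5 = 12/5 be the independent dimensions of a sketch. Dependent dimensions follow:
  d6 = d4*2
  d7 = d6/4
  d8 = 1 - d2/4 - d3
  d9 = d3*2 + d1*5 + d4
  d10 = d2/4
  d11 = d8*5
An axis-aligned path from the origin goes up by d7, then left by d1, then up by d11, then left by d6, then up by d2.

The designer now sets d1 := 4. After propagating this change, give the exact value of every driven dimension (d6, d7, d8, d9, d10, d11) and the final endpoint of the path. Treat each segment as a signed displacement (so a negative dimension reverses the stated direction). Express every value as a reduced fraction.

d6 = 40
d7 = 10
d8 = -18
d9 = 70
d10 = 4
d11 = -90
endpoint = (-44, -64)

Apply edit: d1 := 4
  d6 = d4*2 = 40
  d7 = d6/4 = 10
  d8 = 1 - d2/4 - d3 = -18
  d9 = d3*2 + d1*5 + d4 = 70
  d10 = d2/4 = 4
  d11 = d8*5 = -90
Walk from origin (0, 0):
  seg 1: up by d7 = 10 → (0, 10)
  seg 2: left by d1 = 4 → (-4, 10)
  seg 3: up by d11 = -90 → (-4, -80)
  seg 4: left by d6 = 40 → (-44, -80)
  seg 5: up by d2 = 16 → (-44, -64)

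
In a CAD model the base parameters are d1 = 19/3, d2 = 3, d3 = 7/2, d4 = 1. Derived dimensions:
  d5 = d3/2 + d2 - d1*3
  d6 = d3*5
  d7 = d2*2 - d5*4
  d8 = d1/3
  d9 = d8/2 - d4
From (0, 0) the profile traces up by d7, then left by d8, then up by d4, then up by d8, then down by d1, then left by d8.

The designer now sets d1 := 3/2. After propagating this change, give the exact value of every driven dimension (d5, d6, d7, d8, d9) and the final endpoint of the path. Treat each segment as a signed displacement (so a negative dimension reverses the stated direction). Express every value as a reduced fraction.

Apply edit: d1 := 3/2
  d5 = d3/2 + d2 - d1*3 = 1/4
  d6 = d3*5 = 35/2
  d7 = d2*2 - d5*4 = 5
  d8 = d1/3 = 1/2
  d9 = d8/2 - d4 = -3/4
Walk from origin (0, 0):
  seg 1: up by d7 = 5 → (0, 5)
  seg 2: left by d8 = 1/2 → (-1/2, 5)
  seg 3: up by d4 = 1 → (-1/2, 6)
  seg 4: up by d8 = 1/2 → (-1/2, 13/2)
  seg 5: down by d1 = 3/2 → (-1/2, 5)
  seg 6: left by d8 = 1/2 → (-1, 5)

d5 = 1/4
d6 = 35/2
d7 = 5
d8 = 1/2
d9 = -3/4
endpoint = (-1, 5)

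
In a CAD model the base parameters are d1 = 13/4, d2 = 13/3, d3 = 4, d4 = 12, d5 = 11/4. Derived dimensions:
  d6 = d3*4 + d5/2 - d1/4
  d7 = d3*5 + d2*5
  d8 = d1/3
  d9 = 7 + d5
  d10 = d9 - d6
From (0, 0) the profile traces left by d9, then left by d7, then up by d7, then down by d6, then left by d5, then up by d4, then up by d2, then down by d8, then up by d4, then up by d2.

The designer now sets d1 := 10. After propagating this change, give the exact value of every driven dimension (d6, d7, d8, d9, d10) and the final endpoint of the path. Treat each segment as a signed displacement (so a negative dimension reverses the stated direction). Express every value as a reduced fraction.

Apply edit: d1 := 10
  d6 = d3*4 + d5/2 - d1/4 = 119/8
  d7 = d3*5 + d2*5 = 125/3
  d8 = d1/3 = 10/3
  d9 = 7 + d5 = 39/4
  d10 = d9 - d6 = -41/8
Walk from origin (0, 0):
  seg 1: left by d9 = 39/4 → (-39/4, 0)
  seg 2: left by d7 = 125/3 → (-617/12, 0)
  seg 3: up by d7 = 125/3 → (-617/12, 125/3)
  seg 4: down by d6 = 119/8 → (-617/12, 643/24)
  seg 5: left by d5 = 11/4 → (-325/6, 643/24)
  seg 6: up by d4 = 12 → (-325/6, 931/24)
  seg 7: up by d2 = 13/3 → (-325/6, 345/8)
  seg 8: down by d8 = 10/3 → (-325/6, 955/24)
  seg 9: up by d4 = 12 → (-325/6, 1243/24)
  seg 10: up by d2 = 13/3 → (-325/6, 449/8)

d6 = 119/8
d7 = 125/3
d8 = 10/3
d9 = 39/4
d10 = -41/8
endpoint = (-325/6, 449/8)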